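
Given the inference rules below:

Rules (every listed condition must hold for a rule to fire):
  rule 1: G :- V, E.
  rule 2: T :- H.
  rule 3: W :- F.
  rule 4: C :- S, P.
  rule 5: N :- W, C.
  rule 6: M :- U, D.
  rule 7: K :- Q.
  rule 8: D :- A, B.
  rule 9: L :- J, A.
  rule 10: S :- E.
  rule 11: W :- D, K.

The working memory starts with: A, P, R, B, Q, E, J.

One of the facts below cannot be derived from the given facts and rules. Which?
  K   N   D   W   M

Round 1: rule 7 [K :- Q.]; rule 8 [D :- A, B.]; rule 9 [L :- J, A.]; rule 10 [S :- E.]. Adds K, D, L, S.
Round 2: rule 4 [C :- S, P.]; rule 11 [W :- D, K.]. Adds C, W.
Round 3: rule 5 [N :- W, C.]. Adds N.
Derived: D (round 1), W (round 2), N (round 3), K (round 1). M never appears in any round.

M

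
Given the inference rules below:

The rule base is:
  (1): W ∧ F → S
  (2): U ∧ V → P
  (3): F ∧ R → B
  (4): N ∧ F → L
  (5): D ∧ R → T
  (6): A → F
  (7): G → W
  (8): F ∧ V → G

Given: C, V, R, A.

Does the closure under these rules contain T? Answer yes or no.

Round 1: (6) [A → F]. Adds F.
Round 2: (3) [F ∧ R → B]; (8) [F ∧ V → G]. Adds B, G.
Round 3: (7) [G → W]. Adds W.
Round 4: (1) [W ∧ F → S]. Adds S.
Fixed point reached. T is concluded only by (5); (5) needs D (never derived).

no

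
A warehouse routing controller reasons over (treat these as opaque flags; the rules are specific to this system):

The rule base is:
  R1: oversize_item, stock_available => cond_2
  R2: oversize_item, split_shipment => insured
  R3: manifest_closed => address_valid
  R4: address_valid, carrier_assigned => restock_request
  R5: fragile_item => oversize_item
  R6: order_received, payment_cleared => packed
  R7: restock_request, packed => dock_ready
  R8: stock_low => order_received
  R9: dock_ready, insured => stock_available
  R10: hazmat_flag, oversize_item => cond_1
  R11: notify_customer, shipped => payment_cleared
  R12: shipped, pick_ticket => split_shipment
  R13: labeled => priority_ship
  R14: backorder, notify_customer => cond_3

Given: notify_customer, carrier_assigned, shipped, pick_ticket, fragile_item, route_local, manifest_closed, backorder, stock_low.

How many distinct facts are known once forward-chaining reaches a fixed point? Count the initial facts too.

Round 1: R3 [manifest_closed => address_valid]; R5 [fragile_item => oversize_item]; R8 [stock_low => order_received]; R11 [notify_customer, shipped => payment_cleared]; R12 [shipped, pick_ticket => split_shipment]; R14 [backorder, notify_customer => cond_3]. Adds address_valid, oversize_item, order_received, payment_cleared, split_shipment, cond_3.
Round 2: R2 [oversize_item, split_shipment => insured]; R4 [address_valid, carrier_assigned => restock_request]; R6 [order_received, payment_cleared => packed]. Adds insured, restock_request, packed.
Round 3: R7 [restock_request, packed => dock_ready]. Adds dock_ready.
Round 4: R9 [dock_ready, insured => stock_available]. Adds stock_available.
Round 5: R1 [oversize_item, stock_available => cond_2]. Adds cond_2.
Closure: {address_valid, backorder, carrier_assigned, cond_2, cond_3, dock_ready, fragile_item, insured, manifest_closed, notify_customer, order_received, oversize_item, packed, payment_cleared, pick_ticket, restock_request, route_local, shipped, split_shipment, stock_available, stock_low} — 21 facts.

21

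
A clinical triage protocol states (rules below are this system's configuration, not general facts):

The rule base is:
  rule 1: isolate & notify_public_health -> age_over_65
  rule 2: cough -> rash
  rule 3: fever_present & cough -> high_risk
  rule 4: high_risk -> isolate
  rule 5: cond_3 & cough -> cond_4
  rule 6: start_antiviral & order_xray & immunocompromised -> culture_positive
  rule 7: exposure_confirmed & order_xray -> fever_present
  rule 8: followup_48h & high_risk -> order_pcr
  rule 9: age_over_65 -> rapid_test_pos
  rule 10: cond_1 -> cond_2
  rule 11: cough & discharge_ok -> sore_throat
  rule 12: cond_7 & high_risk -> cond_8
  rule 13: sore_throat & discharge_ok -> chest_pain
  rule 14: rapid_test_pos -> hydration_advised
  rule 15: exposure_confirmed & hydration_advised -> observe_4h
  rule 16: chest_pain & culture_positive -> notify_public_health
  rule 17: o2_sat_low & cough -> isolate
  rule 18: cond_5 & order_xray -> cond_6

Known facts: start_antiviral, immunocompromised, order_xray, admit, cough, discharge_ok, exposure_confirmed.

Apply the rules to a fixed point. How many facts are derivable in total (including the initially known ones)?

19

[1] rule 2 [cough -> rash]; rule 6 [start_antiviral & order_xray & immunocompromised -> culture_positive]; rule 7 [exposure_confirmed & order_xray -> fever_present]; rule 11 [cough & discharge_ok -> sore_throat]. ⇒ new: rash, culture_positive, fever_present, sore_throat.
[2] rule 3 [fever_present & cough -> high_risk]; rule 13 [sore_throat & discharge_ok -> chest_pain]. ⇒ new: high_risk, chest_pain.
[3] rule 4 [high_risk -> isolate]; rule 16 [chest_pain & culture_positive -> notify_public_health]. ⇒ new: isolate, notify_public_health.
[4] rule 1 [isolate & notify_public_health -> age_over_65]. ⇒ new: age_over_65.
[5] rule 9 [age_over_65 -> rapid_test_pos]. ⇒ new: rapid_test_pos.
[6] rule 14 [rapid_test_pos -> hydration_advised]. ⇒ new: hydration_advised.
[7] rule 15 [exposure_confirmed & hydration_advised -> observe_4h]. ⇒ new: observe_4h.
Closure: {admit, age_over_65, chest_pain, cough, culture_positive, discharge_ok, exposure_confirmed, fever_present, high_risk, hydration_advised, immunocompromised, isolate, notify_public_health, observe_4h, order_xray, rapid_test_pos, rash, sore_throat, start_antiviral} — 19 facts.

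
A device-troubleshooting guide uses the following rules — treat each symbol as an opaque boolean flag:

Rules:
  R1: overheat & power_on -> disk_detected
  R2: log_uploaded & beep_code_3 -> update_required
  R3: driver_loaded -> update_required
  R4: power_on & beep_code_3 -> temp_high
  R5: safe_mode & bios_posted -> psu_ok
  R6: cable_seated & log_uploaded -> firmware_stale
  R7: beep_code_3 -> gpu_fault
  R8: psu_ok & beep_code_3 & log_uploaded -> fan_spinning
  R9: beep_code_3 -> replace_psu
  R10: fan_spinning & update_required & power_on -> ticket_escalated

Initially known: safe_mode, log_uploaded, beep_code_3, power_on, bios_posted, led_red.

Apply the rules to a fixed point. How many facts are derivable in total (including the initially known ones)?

Round 1 fires R2, R4, R5, R7, R9, giving update_required, temp_high, psu_ok, gpu_fault, replace_psu.
Round 2 fires R8, giving fan_spinning.
Round 3 fires R10, giving ticket_escalated.
Closure: {beep_code_3, bios_posted, fan_spinning, gpu_fault, led_red, log_uploaded, power_on, psu_ok, replace_psu, safe_mode, temp_high, ticket_escalated, update_required} — 13 facts.

13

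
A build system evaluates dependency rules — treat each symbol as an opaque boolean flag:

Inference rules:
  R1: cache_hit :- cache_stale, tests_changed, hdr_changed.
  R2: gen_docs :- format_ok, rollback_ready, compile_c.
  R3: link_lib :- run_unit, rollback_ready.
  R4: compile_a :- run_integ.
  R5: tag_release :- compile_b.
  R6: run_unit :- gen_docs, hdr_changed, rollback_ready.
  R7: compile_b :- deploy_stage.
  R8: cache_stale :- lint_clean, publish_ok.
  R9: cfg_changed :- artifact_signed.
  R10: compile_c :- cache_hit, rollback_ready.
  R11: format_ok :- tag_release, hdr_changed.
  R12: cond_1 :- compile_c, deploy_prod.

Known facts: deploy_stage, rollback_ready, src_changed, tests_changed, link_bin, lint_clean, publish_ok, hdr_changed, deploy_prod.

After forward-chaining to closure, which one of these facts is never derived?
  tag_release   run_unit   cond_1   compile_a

Round 1 — R7, R8, derive compile_b, cache_stale.
Round 2 — R1, R5, derive cache_hit, tag_release.
Round 3 — R10, R11, derive compile_c, format_ok.
Round 4 — R2, R12, derive gen_docs, cond_1.
Round 5 — R6, derive run_unit.
Round 6 — R3, derive link_lib.
Derived: cond_1 (round 4), run_unit (round 5), tag_release (round 2). compile_a never appears in any round.

compile_a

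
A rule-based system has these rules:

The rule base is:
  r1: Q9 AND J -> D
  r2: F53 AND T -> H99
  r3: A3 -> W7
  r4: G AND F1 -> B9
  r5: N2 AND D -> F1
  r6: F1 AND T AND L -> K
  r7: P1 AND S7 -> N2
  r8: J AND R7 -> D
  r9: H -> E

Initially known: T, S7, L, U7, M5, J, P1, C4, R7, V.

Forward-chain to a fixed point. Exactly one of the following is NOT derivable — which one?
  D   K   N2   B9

Round 1: r7 [P1 AND S7 -> N2]; r8 [J AND R7 -> D]. Adds N2, D.
Round 2: r5 [N2 AND D -> F1]. Adds F1.
Round 3: r6 [F1 AND T AND L -> K]. Adds K.
Derived: D (round 1), K (round 3), N2 (round 1). B9 never appears in any round.

B9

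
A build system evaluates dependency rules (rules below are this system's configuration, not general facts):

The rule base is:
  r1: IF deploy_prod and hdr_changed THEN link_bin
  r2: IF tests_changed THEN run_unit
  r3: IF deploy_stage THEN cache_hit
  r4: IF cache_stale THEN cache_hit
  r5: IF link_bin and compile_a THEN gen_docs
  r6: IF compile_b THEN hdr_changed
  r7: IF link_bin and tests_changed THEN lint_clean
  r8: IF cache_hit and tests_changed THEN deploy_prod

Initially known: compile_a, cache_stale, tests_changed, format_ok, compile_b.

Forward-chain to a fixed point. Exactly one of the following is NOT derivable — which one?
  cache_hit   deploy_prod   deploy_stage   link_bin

Round 1 fires r2, r4, r6, giving run_unit, cache_hit, hdr_changed.
Round 2 fires r8, giving deploy_prod.
Round 3 fires r1, giving link_bin.
Round 4 fires r5, r7, giving gen_docs, lint_clean.
Derived: link_bin (round 3), cache_hit (round 1), deploy_prod (round 2). deploy_stage never appears in any round.

deploy_stage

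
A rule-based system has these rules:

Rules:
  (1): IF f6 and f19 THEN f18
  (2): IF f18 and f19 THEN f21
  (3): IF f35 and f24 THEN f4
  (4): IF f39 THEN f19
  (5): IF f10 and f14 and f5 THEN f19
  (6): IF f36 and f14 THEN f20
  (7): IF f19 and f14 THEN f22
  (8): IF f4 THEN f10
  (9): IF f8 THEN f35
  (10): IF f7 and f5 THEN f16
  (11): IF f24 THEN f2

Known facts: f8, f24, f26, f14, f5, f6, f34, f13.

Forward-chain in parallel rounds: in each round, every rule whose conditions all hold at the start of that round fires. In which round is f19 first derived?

4

[1] (9) [IF f8 THEN f35]; (11) [IF f24 THEN f2]. ⇒ new: f35, f2.
[2] (3) [IF f35 and f24 THEN f4]. ⇒ new: f4.
[3] (8) [IF f4 THEN f10]. ⇒ new: f10.
[4] (5) [IF f10 and f14 and f5 THEN f19]. ⇒ new: f19.
f19 first appears in round 4.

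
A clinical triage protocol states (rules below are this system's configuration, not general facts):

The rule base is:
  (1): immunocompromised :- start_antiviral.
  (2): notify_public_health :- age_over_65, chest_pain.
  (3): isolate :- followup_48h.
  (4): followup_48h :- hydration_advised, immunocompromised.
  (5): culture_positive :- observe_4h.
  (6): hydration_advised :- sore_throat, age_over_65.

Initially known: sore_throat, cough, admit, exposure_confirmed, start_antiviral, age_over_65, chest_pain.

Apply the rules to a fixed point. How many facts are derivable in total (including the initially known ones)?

Round 1 — (1), (2), (6), derive immunocompromised, notify_public_health, hydration_advised.
Round 2 — (4), derive followup_48h.
Round 3 — (3), derive isolate.
Closure: {admit, age_over_65, chest_pain, cough, exposure_confirmed, followup_48h, hydration_advised, immunocompromised, isolate, notify_public_health, sore_throat, start_antiviral} — 12 facts.

12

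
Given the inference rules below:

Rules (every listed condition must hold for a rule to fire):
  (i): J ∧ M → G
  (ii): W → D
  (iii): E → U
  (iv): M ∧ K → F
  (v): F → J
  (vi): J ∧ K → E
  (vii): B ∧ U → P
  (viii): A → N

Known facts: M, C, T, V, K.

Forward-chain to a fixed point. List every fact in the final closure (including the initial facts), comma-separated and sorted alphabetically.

Round 1 fires (iv), giving F.
Round 2 fires (v), giving J.
Round 3 fires (i), (vi), giving G, E.
Round 4 fires (iii), giving U.

C, E, F, G, J, K, M, T, U, V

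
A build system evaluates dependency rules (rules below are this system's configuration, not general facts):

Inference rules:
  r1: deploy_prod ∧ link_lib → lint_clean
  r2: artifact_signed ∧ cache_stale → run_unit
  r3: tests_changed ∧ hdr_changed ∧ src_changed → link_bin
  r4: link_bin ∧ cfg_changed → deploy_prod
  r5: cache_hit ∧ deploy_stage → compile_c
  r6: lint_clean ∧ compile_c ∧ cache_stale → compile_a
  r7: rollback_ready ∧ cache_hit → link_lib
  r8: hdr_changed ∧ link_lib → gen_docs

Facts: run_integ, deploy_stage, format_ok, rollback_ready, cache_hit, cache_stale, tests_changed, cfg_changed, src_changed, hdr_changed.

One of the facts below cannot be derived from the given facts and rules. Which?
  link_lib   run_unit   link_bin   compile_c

Round 1: r3 [tests_changed ∧ hdr_changed ∧ src_changed → link_bin]; r5 [cache_hit ∧ deploy_stage → compile_c]; r7 [rollback_ready ∧ cache_hit → link_lib]. New: link_bin, compile_c, link_lib.
Round 2: r4 [link_bin ∧ cfg_changed → deploy_prod]; r8 [hdr_changed ∧ link_lib → gen_docs]. New: deploy_prod, gen_docs.
Round 3: r1 [deploy_prod ∧ link_lib → lint_clean]. New: lint_clean.
Round 4: r6 [lint_clean ∧ compile_c ∧ cache_stale → compile_a]. New: compile_a.
Derived: link_bin (round 1), link_lib (round 1), compile_c (round 1). run_unit never appears in any round.

run_unit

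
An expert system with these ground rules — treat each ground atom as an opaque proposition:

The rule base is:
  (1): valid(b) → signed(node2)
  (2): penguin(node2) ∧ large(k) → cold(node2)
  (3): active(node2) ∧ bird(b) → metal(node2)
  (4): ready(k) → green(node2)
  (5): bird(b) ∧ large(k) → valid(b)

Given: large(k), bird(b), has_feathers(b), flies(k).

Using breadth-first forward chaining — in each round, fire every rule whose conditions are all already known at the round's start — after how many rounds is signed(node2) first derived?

2

Round 1 fires (5), giving valid(b).
Round 2 fires (1), giving signed(node2).
signed(node2) first appears in round 2.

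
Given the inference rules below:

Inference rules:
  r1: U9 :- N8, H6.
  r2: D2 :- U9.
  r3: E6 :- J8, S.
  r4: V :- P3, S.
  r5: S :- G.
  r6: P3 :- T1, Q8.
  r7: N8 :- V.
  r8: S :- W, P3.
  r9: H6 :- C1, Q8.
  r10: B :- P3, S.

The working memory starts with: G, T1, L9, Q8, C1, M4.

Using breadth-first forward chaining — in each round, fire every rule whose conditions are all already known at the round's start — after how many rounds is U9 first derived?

Round 1: r5 [S :- G.]; r6 [P3 :- T1, Q8.]; r9 [H6 :- C1, Q8.]. Adds S, P3, H6.
Round 2: r4 [V :- P3, S.]; r10 [B :- P3, S.]. Adds V, B.
Round 3: r7 [N8 :- V.]. Adds N8.
Round 4: r1 [U9 :- N8, H6.]. Adds U9.
U9 first appears in round 4.

4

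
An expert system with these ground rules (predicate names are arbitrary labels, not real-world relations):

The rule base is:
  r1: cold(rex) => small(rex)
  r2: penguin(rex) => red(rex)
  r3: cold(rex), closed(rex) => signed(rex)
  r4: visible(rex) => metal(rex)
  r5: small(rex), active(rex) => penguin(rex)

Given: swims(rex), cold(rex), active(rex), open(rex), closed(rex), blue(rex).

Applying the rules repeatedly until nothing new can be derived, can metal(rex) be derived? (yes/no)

no

Round 1 — r1, r3, derive small(rex), signed(rex).
Round 2 — r5, derive penguin(rex).
Round 3 — r2, derive red(rex).
Fixed point reached. metal(rex) is concluded only by r4; r4 needs visible(rex) (never derived).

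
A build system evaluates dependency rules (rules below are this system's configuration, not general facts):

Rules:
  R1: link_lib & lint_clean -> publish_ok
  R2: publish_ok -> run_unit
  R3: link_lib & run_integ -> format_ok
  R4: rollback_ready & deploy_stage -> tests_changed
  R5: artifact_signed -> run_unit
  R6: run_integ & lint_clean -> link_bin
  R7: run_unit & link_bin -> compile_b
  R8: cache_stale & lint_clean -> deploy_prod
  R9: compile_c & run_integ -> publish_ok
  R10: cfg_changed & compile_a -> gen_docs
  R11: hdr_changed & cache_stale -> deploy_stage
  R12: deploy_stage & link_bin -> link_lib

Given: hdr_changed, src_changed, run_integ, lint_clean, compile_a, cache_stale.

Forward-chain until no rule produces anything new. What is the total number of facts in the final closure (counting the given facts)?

Round 1: R6 [run_integ & lint_clean -> link_bin]; R8 [cache_stale & lint_clean -> deploy_prod]; R11 [hdr_changed & cache_stale -> deploy_stage]. Adds link_bin, deploy_prod, deploy_stage.
Round 2: R12 [deploy_stage & link_bin -> link_lib]. Adds link_lib.
Round 3: R1 [link_lib & lint_clean -> publish_ok]; R3 [link_lib & run_integ -> format_ok]. Adds publish_ok, format_ok.
Round 4: R2 [publish_ok -> run_unit]. Adds run_unit.
Round 5: R7 [run_unit & link_bin -> compile_b]. Adds compile_b.
Closure: {cache_stale, compile_a, compile_b, deploy_prod, deploy_stage, format_ok, hdr_changed, link_bin, link_lib, lint_clean, publish_ok, run_integ, run_unit, src_changed} — 14 facts.

14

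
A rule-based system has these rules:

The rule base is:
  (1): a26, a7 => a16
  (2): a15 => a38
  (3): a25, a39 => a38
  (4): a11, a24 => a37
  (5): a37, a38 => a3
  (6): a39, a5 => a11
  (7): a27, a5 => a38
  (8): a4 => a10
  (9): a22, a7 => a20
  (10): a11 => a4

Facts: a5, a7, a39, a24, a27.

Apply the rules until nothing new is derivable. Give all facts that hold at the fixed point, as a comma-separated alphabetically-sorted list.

a10, a11, a24, a27, a3, a37, a38, a39, a4, a5, a7

[1] (6) [a39, a5 => a11]; (7) [a27, a5 => a38]. ⇒ new: a11, a38.
[2] (4) [a11, a24 => a37]; (10) [a11 => a4]. ⇒ new: a37, a4.
[3] (5) [a37, a38 => a3]; (8) [a4 => a10]. ⇒ new: a3, a10.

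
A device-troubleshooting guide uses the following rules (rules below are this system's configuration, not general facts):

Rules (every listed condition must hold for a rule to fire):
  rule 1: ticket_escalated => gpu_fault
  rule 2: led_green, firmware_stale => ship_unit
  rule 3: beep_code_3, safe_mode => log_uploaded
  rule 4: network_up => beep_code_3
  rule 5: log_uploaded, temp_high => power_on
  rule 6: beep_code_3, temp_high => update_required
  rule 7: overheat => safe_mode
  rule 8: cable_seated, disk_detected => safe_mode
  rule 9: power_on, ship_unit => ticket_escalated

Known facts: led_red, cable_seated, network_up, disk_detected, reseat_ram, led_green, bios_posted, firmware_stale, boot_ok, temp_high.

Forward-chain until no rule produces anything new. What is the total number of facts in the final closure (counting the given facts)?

[1] rule 2 [led_green, firmware_stale => ship_unit]; rule 4 [network_up => beep_code_3]; rule 8 [cable_seated, disk_detected => safe_mode]. ⇒ new: ship_unit, beep_code_3, safe_mode.
[2] rule 3 [beep_code_3, safe_mode => log_uploaded]; rule 6 [beep_code_3, temp_high => update_required]. ⇒ new: log_uploaded, update_required.
[3] rule 5 [log_uploaded, temp_high => power_on]. ⇒ new: power_on.
[4] rule 9 [power_on, ship_unit => ticket_escalated]. ⇒ new: ticket_escalated.
[5] rule 1 [ticket_escalated => gpu_fault]. ⇒ new: gpu_fault.
Closure: {beep_code_3, bios_posted, boot_ok, cable_seated, disk_detected, firmware_stale, gpu_fault, led_green, led_red, log_uploaded, network_up, power_on, reseat_ram, safe_mode, ship_unit, temp_high, ticket_escalated, update_required} — 18 facts.

18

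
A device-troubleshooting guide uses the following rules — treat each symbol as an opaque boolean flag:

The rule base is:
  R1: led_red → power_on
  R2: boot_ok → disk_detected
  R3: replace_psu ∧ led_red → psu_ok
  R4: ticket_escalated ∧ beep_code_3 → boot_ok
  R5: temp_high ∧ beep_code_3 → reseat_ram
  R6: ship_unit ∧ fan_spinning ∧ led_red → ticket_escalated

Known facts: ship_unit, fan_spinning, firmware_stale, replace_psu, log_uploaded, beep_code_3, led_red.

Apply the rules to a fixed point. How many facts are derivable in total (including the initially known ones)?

Round 1: R1 [led_red → power_on]; R3 [replace_psu ∧ led_red → psu_ok]; R6 [ship_unit ∧ fan_spinning ∧ led_red → ticket_escalated]. New: power_on, psu_ok, ticket_escalated.
Round 2: R4 [ticket_escalated ∧ beep_code_3 → boot_ok]. New: boot_ok.
Round 3: R2 [boot_ok → disk_detected]. New: disk_detected.
Closure: {beep_code_3, boot_ok, disk_detected, fan_spinning, firmware_stale, led_red, log_uploaded, power_on, psu_ok, replace_psu, ship_unit, ticket_escalated} — 12 facts.

12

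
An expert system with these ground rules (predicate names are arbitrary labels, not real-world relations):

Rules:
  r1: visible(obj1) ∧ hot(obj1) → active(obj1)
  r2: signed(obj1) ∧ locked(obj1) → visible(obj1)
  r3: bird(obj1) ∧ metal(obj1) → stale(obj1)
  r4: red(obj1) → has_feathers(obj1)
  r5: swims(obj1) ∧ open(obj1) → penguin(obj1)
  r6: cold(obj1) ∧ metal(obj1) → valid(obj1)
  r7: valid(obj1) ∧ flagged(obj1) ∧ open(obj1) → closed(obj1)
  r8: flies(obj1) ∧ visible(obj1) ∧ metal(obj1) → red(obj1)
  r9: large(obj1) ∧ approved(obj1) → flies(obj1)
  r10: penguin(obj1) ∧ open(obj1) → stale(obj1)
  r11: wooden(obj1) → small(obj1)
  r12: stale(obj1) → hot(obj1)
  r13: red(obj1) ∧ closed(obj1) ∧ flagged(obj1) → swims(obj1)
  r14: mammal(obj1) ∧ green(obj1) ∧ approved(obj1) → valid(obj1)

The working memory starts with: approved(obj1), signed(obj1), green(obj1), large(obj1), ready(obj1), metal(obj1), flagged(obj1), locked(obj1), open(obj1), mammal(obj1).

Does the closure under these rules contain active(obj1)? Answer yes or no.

yes

Round 1: r2 [signed(obj1) ∧ locked(obj1) → visible(obj1)]; r9 [large(obj1) ∧ approved(obj1) → flies(obj1)]; r14 [mammal(obj1) ∧ green(obj1) ∧ approved(obj1) → valid(obj1)]. New: visible(obj1), flies(obj1), valid(obj1).
Round 2: r7 [valid(obj1) ∧ flagged(obj1) ∧ open(obj1) → closed(obj1)]; r8 [flies(obj1) ∧ visible(obj1) ∧ metal(obj1) → red(obj1)]. New: closed(obj1), red(obj1).
Round 3: r4 [red(obj1) → has_feathers(obj1)]; r13 [red(obj1) ∧ closed(obj1) ∧ flagged(obj1) → swims(obj1)]. New: has_feathers(obj1), swims(obj1).
Round 4: r5 [swims(obj1) ∧ open(obj1) → penguin(obj1)]. New: penguin(obj1).
Round 5: r10 [penguin(obj1) ∧ open(obj1) → stale(obj1)]. New: stale(obj1).
Round 6: r12 [stale(obj1) → hot(obj1)]. New: hot(obj1).
Round 7: r1 [visible(obj1) ∧ hot(obj1) → active(obj1)]. New: active(obj1).
active(obj1) appears in round 7, so it is derivable.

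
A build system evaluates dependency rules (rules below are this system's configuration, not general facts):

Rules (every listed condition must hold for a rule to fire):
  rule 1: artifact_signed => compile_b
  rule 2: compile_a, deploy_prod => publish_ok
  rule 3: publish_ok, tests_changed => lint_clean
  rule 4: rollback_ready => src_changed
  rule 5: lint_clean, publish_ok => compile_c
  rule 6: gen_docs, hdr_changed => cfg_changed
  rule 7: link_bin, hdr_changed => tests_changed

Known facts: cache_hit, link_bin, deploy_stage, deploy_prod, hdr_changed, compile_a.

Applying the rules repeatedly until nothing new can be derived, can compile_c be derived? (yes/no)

Round 1 fires rule 2, rule 7, giving publish_ok, tests_changed.
Round 2 fires rule 3, giving lint_clean.
Round 3 fires rule 5, giving compile_c.
compile_c appears in round 3, so it is derivable.

yes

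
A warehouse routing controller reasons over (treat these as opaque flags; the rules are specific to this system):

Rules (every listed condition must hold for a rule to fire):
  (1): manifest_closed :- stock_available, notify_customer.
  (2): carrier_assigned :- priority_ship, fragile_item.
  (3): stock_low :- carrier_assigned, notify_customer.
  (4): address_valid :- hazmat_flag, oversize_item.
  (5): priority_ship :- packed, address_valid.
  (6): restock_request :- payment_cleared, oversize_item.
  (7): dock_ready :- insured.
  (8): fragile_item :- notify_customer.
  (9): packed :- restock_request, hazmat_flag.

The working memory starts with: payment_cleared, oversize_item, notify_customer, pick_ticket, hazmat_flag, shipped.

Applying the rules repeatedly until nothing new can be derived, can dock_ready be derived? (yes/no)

no

Round 1: (4) [address_valid :- hazmat_flag, oversize_item.]; (6) [restock_request :- payment_cleared, oversize_item.]; (8) [fragile_item :- notify_customer.]. Adds address_valid, restock_request, fragile_item.
Round 2: (9) [packed :- restock_request, hazmat_flag.]. Adds packed.
Round 3: (5) [priority_ship :- packed, address_valid.]. Adds priority_ship.
Round 4: (2) [carrier_assigned :- priority_ship, fragile_item.]. Adds carrier_assigned.
Round 5: (3) [stock_low :- carrier_assigned, notify_customer.]. Adds stock_low.
Fixed point reached. dock_ready is concluded only by (7); (7) needs insured (never derived).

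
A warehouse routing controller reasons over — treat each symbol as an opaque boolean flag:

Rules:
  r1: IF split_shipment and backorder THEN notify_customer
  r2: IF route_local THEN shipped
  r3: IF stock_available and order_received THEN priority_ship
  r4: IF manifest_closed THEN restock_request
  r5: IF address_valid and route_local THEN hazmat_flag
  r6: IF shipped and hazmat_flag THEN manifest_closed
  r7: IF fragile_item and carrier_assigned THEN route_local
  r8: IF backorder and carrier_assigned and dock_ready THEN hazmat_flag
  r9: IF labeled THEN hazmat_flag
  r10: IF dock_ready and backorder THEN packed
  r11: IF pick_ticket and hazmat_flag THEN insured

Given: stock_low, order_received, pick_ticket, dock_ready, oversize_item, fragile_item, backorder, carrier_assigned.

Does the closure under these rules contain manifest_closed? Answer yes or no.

Round 1 — r7, r8, r10, derive route_local, hazmat_flag, packed.
Round 2 — r2, r11, derive shipped, insured.
Round 3 — r6, derive manifest_closed.
Round 4 — r4, derive restock_request.
manifest_closed appears in round 3, so it is derivable.

yes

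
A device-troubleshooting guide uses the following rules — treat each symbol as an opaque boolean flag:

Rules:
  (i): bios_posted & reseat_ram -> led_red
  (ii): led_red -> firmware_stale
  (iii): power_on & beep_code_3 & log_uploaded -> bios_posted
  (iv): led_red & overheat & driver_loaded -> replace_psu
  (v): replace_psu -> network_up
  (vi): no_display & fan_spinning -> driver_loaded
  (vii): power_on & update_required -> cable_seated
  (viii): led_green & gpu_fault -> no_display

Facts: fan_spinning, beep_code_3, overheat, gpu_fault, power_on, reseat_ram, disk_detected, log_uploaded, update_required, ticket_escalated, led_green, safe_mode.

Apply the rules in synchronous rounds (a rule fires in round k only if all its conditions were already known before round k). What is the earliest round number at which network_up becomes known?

Round 1 fires (iii), (vii), (viii), giving bios_posted, cable_seated, no_display.
Round 2 fires (i), (vi), giving led_red, driver_loaded.
Round 3 fires (ii), (iv), giving firmware_stale, replace_psu.
Round 4 fires (v), giving network_up.
network_up first appears in round 4.

4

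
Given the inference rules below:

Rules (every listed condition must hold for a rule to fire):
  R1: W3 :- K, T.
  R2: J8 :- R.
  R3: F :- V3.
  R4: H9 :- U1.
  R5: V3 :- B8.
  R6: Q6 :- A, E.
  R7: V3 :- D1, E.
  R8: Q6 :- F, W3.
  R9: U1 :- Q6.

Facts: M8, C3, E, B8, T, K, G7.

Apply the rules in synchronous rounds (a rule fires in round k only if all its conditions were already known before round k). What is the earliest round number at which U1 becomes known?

4

Round 1 — R1, R5, derive W3, V3.
Round 2 — R3, derive F.
Round 3 — R8, derive Q6.
Round 4 — R9, derive U1.
U1 first appears in round 4.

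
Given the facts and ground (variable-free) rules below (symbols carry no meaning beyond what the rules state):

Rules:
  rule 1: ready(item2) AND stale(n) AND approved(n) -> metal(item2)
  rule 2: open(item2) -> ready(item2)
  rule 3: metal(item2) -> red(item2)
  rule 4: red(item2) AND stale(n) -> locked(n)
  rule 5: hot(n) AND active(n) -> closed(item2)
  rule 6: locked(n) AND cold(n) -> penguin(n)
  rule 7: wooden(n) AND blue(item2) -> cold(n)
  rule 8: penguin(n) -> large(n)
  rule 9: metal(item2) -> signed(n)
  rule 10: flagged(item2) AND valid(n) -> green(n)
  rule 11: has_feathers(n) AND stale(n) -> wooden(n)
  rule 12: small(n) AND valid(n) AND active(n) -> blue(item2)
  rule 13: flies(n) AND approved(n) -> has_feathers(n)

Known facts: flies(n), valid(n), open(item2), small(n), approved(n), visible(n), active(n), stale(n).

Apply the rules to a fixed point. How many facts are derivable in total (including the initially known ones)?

19

Round 1: rule 2 [open(item2) -> ready(item2)]; rule 12 [small(n) AND valid(n) AND active(n) -> blue(item2)]; rule 13 [flies(n) AND approved(n) -> has_feathers(n)]. Adds ready(item2), blue(item2), has_feathers(n).
Round 2: rule 1 [ready(item2) AND stale(n) AND approved(n) -> metal(item2)]; rule 11 [has_feathers(n) AND stale(n) -> wooden(n)]. Adds metal(item2), wooden(n).
Round 3: rule 3 [metal(item2) -> red(item2)]; rule 7 [wooden(n) AND blue(item2) -> cold(n)]; rule 9 [metal(item2) -> signed(n)]. Adds red(item2), cold(n), signed(n).
Round 4: rule 4 [red(item2) AND stale(n) -> locked(n)]. Adds locked(n).
Round 5: rule 6 [locked(n) AND cold(n) -> penguin(n)]. Adds penguin(n).
Round 6: rule 8 [penguin(n) -> large(n)]. Adds large(n).
Closure: {active(n), approved(n), blue(item2), cold(n), flies(n), has_feathers(n), large(n), locked(n), metal(item2), open(item2), penguin(n), ready(item2), red(item2), signed(n), small(n), stale(n), valid(n), visible(n), wooden(n)} — 19 facts.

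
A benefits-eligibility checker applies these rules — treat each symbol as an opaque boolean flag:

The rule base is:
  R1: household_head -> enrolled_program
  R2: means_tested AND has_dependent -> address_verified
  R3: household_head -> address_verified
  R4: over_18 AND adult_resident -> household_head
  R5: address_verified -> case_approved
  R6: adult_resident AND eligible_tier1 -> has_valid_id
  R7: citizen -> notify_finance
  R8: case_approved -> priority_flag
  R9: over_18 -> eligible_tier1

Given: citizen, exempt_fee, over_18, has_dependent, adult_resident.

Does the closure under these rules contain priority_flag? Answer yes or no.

yes

Round 1 — R4, R7, R9, derive household_head, notify_finance, eligible_tier1.
Round 2 — R1, R3, R6, derive enrolled_program, address_verified, has_valid_id.
Round 3 — R5, derive case_approved.
Round 4 — R8, derive priority_flag.
priority_flag appears in round 4, so it is derivable.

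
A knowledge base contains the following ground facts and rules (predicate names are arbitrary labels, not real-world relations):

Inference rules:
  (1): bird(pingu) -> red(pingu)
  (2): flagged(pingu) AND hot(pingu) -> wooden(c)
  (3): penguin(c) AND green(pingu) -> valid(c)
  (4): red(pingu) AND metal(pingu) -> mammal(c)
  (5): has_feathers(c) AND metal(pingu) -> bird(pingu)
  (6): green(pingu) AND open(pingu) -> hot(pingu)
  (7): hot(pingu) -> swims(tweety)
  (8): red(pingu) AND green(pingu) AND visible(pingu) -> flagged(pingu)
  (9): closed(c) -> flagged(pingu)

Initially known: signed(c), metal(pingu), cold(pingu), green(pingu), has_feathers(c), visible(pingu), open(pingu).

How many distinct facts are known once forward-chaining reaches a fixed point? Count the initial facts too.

[1] (5) [has_feathers(c) AND metal(pingu) -> bird(pingu)]; (6) [green(pingu) AND open(pingu) -> hot(pingu)]. ⇒ new: bird(pingu), hot(pingu).
[2] (1) [bird(pingu) -> red(pingu)]; (7) [hot(pingu) -> swims(tweety)]. ⇒ new: red(pingu), swims(tweety).
[3] (4) [red(pingu) AND metal(pingu) -> mammal(c)]; (8) [red(pingu) AND green(pingu) AND visible(pingu) -> flagged(pingu)]. ⇒ new: mammal(c), flagged(pingu).
[4] (2) [flagged(pingu) AND hot(pingu) -> wooden(c)]. ⇒ new: wooden(c).
Closure: {bird(pingu), cold(pingu), flagged(pingu), green(pingu), has_feathers(c), hot(pingu), mammal(c), metal(pingu), open(pingu), red(pingu), signed(c), swims(tweety), visible(pingu), wooden(c)} — 14 facts.

14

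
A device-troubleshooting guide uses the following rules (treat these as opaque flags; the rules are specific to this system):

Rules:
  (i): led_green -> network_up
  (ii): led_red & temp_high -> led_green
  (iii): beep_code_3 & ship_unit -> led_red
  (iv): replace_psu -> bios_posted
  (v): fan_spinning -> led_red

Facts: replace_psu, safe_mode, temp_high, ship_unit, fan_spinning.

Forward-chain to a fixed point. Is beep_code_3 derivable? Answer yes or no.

no

Round 1: (iv) [replace_psu -> bios_posted]; (v) [fan_spinning -> led_red]. Adds bios_posted, led_red.
Round 2: (ii) [led_red & temp_high -> led_green]. Adds led_green.
Round 3: (i) [led_green -> network_up]. Adds network_up.
Fixed point reached. No rule has beep_code_3 as a consequent, and it is not given.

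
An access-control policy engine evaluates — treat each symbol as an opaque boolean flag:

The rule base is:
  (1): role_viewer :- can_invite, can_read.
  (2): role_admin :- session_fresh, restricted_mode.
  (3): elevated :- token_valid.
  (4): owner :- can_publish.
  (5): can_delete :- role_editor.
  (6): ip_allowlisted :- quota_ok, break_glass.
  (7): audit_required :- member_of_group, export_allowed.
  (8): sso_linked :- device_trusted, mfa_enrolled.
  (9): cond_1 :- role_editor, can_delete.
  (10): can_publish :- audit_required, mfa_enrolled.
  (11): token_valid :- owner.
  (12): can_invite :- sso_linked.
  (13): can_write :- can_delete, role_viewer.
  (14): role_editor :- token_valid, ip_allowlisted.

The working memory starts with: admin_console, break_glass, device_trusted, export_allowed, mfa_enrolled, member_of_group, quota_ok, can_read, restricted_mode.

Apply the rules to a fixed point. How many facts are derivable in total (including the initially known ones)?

22

Round 1: (6) [ip_allowlisted :- quota_ok, break_glass.]; (7) [audit_required :- member_of_group, export_allowed.]; (8) [sso_linked :- device_trusted, mfa_enrolled.]. Adds ip_allowlisted, audit_required, sso_linked.
Round 2: (10) [can_publish :- audit_required, mfa_enrolled.]; (12) [can_invite :- sso_linked.]. Adds can_publish, can_invite.
Round 3: (1) [role_viewer :- can_invite, can_read.]; (4) [owner :- can_publish.]. Adds role_viewer, owner.
Round 4: (11) [token_valid :- owner.]. Adds token_valid.
Round 5: (3) [elevated :- token_valid.]; (14) [role_editor :- token_valid, ip_allowlisted.]. Adds elevated, role_editor.
Round 6: (5) [can_delete :- role_editor.]. Adds can_delete.
Round 7: (9) [cond_1 :- role_editor, can_delete.]; (13) [can_write :- can_delete, role_viewer.]. Adds cond_1, can_write.
Closure: {admin_console, audit_required, break_glass, can_delete, can_invite, can_publish, can_read, can_write, cond_1, device_trusted, elevated, export_allowed, ip_allowlisted, member_of_group, mfa_enrolled, owner, quota_ok, restricted_mode, role_editor, role_viewer, sso_linked, token_valid} — 22 facts.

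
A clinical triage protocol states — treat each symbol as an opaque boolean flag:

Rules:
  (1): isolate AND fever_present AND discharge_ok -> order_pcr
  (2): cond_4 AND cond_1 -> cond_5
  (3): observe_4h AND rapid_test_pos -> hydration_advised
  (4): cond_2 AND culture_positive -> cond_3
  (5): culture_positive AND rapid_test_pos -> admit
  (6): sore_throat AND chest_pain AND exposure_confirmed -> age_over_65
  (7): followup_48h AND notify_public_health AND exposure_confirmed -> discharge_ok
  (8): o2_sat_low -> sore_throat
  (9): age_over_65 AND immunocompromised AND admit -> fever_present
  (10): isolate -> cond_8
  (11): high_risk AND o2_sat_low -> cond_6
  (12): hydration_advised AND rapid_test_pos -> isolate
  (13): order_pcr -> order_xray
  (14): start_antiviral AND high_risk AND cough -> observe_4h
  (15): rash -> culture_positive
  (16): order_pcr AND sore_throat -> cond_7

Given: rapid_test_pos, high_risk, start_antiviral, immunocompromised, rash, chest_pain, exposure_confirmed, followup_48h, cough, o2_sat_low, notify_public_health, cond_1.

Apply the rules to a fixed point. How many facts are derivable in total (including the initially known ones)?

26

Round 1: (7) [followup_48h AND notify_public_health AND exposure_confirmed -> discharge_ok]; (8) [o2_sat_low -> sore_throat]; (11) [high_risk AND o2_sat_low -> cond_6]; (14) [start_antiviral AND high_risk AND cough -> observe_4h]; (15) [rash -> culture_positive]. New: discharge_ok, sore_throat, cond_6, observe_4h, culture_positive.
Round 2: (3) [observe_4h AND rapid_test_pos -> hydration_advised]; (5) [culture_positive AND rapid_test_pos -> admit]; (6) [sore_throat AND chest_pain AND exposure_confirmed -> age_over_65]. New: hydration_advised, admit, age_over_65.
Round 3: (9) [age_over_65 AND immunocompromised AND admit -> fever_present]; (12) [hydration_advised AND rapid_test_pos -> isolate]. New: fever_present, isolate.
Round 4: (1) [isolate AND fever_present AND discharge_ok -> order_pcr]; (10) [isolate -> cond_8]. New: order_pcr, cond_8.
Round 5: (13) [order_pcr -> order_xray]; (16) [order_pcr AND sore_throat -> cond_7]. New: order_xray, cond_7.
Closure: {admit, age_over_65, chest_pain, cond_1, cond_6, cond_7, cond_8, cough, culture_positive, discharge_ok, exposure_confirmed, fever_present, followup_48h, high_risk, hydration_advised, immunocompromised, isolate, notify_public_health, o2_sat_low, observe_4h, order_pcr, order_xray, rapid_test_pos, rash, sore_throat, start_antiviral} — 26 facts.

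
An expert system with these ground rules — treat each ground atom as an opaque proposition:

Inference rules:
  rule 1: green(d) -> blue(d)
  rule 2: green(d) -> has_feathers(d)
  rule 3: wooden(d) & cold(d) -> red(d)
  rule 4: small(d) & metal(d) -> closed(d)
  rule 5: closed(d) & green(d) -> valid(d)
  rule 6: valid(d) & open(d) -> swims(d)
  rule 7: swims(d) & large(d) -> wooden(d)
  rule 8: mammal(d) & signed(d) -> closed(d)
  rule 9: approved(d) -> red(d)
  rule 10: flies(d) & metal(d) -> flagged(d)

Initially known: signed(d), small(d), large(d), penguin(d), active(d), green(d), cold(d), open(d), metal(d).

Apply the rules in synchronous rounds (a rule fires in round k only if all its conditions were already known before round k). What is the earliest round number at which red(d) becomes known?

5

Round 1 — rule 1, rule 2, rule 4, derive blue(d), has_feathers(d), closed(d).
Round 2 — rule 5, derive valid(d).
Round 3 — rule 6, derive swims(d).
Round 4 — rule 7, derive wooden(d).
Round 5 — rule 3, derive red(d).
red(d) first appears in round 5.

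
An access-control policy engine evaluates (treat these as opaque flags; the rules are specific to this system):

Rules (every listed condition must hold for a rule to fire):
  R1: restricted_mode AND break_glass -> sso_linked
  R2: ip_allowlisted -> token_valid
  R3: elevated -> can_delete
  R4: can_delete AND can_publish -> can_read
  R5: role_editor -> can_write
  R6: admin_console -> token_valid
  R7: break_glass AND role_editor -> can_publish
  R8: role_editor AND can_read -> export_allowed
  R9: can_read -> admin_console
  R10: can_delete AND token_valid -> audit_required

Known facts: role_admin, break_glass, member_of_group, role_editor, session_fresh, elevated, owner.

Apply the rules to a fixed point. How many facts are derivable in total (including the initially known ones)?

15

Round 1: R3 [elevated -> can_delete]; R5 [role_editor -> can_write]; R7 [break_glass AND role_editor -> can_publish]. New: can_delete, can_write, can_publish.
Round 2: R4 [can_delete AND can_publish -> can_read]. New: can_read.
Round 3: R8 [role_editor AND can_read -> export_allowed]; R9 [can_read -> admin_console]. New: export_allowed, admin_console.
Round 4: R6 [admin_console -> token_valid]. New: token_valid.
Round 5: R10 [can_delete AND token_valid -> audit_required]. New: audit_required.
Closure: {admin_console, audit_required, break_glass, can_delete, can_publish, can_read, can_write, elevated, export_allowed, member_of_group, owner, role_admin, role_editor, session_fresh, token_valid} — 15 facts.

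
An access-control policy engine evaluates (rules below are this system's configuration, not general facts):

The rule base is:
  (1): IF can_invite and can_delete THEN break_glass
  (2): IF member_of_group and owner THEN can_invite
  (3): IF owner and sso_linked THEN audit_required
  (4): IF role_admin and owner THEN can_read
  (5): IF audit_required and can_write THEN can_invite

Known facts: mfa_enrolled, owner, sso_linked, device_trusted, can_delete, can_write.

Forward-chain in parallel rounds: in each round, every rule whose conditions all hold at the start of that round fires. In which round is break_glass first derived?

3

Round 1 — (3), derive audit_required.
Round 2 — (5), derive can_invite.
Round 3 — (1), derive break_glass.
break_glass first appears in round 3.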